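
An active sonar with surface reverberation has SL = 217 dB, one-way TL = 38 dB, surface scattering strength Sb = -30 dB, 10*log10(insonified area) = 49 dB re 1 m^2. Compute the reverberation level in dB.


160 dB


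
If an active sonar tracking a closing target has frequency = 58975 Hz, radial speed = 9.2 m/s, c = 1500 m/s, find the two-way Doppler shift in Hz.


723.43 Hz


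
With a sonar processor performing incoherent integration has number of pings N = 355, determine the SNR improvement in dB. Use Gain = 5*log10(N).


Gain = 5*log10(355) = 12.75

12.75 dB


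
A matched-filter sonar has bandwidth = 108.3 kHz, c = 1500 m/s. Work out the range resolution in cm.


dR = c/(2*BW) = 1500 / (2 * 108.3e3) = 0.0069 m = 0.69 cm

0.69 cm


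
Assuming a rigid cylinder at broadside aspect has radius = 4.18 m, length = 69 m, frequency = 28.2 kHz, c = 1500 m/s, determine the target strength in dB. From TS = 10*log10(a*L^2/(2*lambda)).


52.72 dB


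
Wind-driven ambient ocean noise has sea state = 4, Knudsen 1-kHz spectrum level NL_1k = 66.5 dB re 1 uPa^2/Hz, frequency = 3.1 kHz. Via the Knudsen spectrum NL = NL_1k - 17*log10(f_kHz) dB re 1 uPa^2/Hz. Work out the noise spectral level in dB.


NL = NL_1k - 17*log10(f_kHz) = 66.5 - 17*log10(3.1) = 66.5 - (8.35) = 58.15

58.15 dB


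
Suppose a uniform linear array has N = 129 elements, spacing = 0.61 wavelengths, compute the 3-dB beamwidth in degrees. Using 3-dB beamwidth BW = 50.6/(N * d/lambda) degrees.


BW = 50.6 / (129 * 0.61) = 50.6 / 78.69 = 0.64

0.64 deg


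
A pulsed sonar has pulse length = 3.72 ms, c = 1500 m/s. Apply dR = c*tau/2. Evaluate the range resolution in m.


dR = c*tau/2 = 1500 * 3.72e-3 / 2 = 2.79

2.79 m


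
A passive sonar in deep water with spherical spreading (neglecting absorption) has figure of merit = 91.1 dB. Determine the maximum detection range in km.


At max range FOM = TL, so 20*log10(R) = 91.1
R = 10^(91.1/20) = 35892.19 m = 35.89 km

35.89 km


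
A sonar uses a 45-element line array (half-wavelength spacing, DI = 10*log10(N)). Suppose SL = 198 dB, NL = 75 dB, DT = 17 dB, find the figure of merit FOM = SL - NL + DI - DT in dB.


122.53 dB


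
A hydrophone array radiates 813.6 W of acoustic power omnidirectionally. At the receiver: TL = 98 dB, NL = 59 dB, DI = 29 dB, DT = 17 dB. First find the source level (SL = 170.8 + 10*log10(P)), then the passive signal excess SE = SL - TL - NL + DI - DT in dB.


Step 1: SL = 170.8 + 10*log10(813.6) = 199.9 dB
Step 2: SE = SL - TL - NL + DI - DT = 199.9 - 98 - 59 + 29 - 17 = 54.9

54.9 dB


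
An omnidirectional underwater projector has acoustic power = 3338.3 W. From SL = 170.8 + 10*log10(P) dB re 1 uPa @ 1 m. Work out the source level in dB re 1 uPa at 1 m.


206.04 dB


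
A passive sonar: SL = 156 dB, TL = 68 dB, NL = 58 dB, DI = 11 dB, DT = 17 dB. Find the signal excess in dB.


SE = SL - TL - NL + DI - DT = 156 - 68 - 58 + 11 - 17 = 24

24 dB


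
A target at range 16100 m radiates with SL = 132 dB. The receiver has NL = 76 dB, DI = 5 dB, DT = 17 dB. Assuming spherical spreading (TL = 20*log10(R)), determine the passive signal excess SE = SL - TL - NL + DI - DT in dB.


Step 1: TL = 20*log10(16100) = 84.14 dB
Step 2: SE = 132 - 84.14 - 76 + 5 - 17 = -40.14

-40.14 dB


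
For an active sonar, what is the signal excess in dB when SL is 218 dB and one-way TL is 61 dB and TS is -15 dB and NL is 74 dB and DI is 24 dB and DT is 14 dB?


SE = SL - 2*TL + TS - NL + DI - DT = 218 - 2*61 + (-15) - 74 + 24 - 14 = 17

17 dB


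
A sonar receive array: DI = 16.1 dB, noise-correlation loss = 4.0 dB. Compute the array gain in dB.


12.1 dB


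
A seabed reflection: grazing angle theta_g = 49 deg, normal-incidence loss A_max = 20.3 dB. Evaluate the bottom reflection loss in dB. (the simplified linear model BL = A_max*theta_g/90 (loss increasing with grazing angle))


11.05 dB


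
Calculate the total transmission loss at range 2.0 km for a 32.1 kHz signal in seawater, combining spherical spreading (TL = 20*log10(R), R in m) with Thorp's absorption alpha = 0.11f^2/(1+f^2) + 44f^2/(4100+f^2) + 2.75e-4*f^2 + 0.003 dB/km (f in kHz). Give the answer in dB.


Step 1 (Thorp): alpha = 0.11*1030.41/(1+1030.41) + 44*1030.41/(4100+1030.41) + 2.75e-4*1030.41 + 0.003 = 9.2334 dB/km
Step 2: TL_spread = 20*log10(2000) = 66.02 dB
Step 3: TL_abs = alpha*R = 9.2334 * 2.0 = 18.47 dB
Step 4: TL_total = 66.02 + 18.47 = 84.49

84.49 dB


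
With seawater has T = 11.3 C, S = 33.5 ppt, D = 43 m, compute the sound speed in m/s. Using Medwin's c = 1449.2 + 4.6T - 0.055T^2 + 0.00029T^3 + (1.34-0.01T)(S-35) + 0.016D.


c = 1449.2 + 4.6*11.3 - 0.055*11.3^2 + 0.00029*11.3^3 + (1.34 - 0.01*11.3)*(33.5 - 35) + 0.016*43 = 1493.42

1493.42 m/s


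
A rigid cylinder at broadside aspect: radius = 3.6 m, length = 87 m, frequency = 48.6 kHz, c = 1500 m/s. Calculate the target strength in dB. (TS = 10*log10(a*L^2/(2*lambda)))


lambda = 1500/48600 = 0.03086 m
TS = 10*log10(3.6*87^2/(2*0.03086)) = 56.45

56.45 dB


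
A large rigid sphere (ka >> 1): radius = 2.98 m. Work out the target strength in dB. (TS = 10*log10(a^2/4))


TS = 10*log10(2.98^2 / 4) = 10*log10(2.2201) = 3.46

3.46 dB


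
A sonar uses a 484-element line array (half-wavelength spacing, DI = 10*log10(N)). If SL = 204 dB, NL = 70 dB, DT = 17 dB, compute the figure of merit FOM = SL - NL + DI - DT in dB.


143.85 dB


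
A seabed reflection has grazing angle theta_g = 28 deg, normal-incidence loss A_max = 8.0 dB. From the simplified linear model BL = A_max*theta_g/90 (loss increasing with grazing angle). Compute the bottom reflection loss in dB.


BL = A_max * theta_g / 90 = 8.0 * 28 / 90 = 2.49

2.49 dB


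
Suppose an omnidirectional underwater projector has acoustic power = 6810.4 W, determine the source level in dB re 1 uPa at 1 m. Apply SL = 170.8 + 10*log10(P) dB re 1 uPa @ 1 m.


209.13 dB


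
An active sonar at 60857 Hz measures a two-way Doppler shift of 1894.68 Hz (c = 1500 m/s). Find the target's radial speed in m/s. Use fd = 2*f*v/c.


From fd = 2*f*v/c, v = c*fd/(2*f) = 1500 * 1894.68 / (2*60857) = 23.35

23.35 m/s


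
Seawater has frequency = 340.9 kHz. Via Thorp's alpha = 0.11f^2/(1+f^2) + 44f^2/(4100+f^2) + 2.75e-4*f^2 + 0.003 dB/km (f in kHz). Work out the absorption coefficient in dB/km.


f^2 = 116212.81
alpha = 0.11*116212.81/(1+116212.81) + 44*116212.81/(4100+116212.81) + 2.75e-4*116212.81 + 0.003 = 74.572

74.572 dB/km


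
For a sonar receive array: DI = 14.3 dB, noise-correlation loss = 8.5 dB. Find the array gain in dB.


AG = DI - L_corr = 14.3 - 8.5 = 5.8

5.8 dB


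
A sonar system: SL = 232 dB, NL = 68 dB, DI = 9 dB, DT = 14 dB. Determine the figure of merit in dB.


159 dB


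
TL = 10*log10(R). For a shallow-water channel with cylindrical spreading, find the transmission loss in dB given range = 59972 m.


TL = 10*log10(59972) = 47.78

47.78 dB


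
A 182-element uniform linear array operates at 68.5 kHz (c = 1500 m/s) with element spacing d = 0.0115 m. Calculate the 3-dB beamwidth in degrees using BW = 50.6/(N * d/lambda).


Step 1: lambda = 1500/68500 = 0.0219 m
Step 2: d/lambda = 0.0115/0.0219 = 0.5251
Step 3: BW = 50.6/(N * d/lambda) = 50.6/(182 * 0.5251) = 0.53

0.53 deg


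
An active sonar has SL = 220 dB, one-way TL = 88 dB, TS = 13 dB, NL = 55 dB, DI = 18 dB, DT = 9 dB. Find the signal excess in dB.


SE = SL - 2*TL + TS - NL + DI - DT = 220 - 2*88 + (13) - 55 + 18 - 9 = 11

11 dB


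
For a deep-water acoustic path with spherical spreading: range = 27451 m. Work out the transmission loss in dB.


TL = 20*log10(27451) = 88.77

88.77 dB


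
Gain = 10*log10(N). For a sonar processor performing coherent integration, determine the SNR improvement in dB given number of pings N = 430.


Gain = 10*log10(430) = 26.33

26.33 dB


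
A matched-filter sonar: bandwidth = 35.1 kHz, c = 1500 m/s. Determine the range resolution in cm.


dR = c/(2*BW) = 1500 / (2 * 35.1e3) = 0.0214 m = 2.14 cm

2.14 cm


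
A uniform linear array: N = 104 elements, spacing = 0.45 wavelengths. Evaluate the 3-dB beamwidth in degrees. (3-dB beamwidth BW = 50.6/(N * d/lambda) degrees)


BW = 50.6 / (104 * 0.45) = 50.6 / 46.8 = 1.08

1.08 deg


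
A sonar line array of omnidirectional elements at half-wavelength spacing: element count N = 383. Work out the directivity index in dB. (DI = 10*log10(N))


DI = 10*log10(383) = 25.83

25.83 dB


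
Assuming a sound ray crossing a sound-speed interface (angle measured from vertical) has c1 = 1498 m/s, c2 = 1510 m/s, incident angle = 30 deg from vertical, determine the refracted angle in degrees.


sin(theta2) = (c2/c1)*sin(theta1) = (1510/1498)*sin(30 deg) = 0.50401
theta2 = arcsin(0.50401) = 30.27

30.27 deg


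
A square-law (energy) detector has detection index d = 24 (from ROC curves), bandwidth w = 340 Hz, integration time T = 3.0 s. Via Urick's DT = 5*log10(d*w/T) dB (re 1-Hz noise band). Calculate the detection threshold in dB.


DT = 5*log10(d*w/T) = 5*log10(24 * 340 / 3.0) = 5*log10(2720.0) = 17.17

17.17 dB


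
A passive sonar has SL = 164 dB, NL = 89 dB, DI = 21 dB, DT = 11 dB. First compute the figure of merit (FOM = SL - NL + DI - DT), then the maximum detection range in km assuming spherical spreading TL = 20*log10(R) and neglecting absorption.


Step 1: FOM = SL - NL + DI - DT = 164 - 89 + 21 - 11 = 85 dB
Step 2: at max range FOM = TL = 20*log10(R), so R = 10^(85/20) = 17782.79 m = 17.78 km

17.78 km


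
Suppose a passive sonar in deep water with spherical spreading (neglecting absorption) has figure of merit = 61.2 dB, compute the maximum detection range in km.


At max range FOM = TL, so 20*log10(R) = 61.2
R = 10^(61.2/20) = 1148.15 m = 1.15 km

1.15 km


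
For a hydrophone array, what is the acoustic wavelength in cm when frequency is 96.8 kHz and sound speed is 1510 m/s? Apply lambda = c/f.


lambda = c/f = 1510 / 96800 = 0.0156 m = 1.56 cm

1.56 cm


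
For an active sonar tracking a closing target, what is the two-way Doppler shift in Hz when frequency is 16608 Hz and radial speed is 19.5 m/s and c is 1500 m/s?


fd = 2*f*v/c = 2 * 16608 * 19.5 / 1500 = 431.81

431.81 Hz


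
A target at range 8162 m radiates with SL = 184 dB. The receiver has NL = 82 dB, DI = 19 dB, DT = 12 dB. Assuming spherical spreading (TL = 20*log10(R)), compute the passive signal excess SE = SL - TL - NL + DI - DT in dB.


Step 1: TL = 20*log10(8162) = 78.24 dB
Step 2: SE = 184 - 78.24 - 82 + 19 - 12 = 30.76

30.76 dB


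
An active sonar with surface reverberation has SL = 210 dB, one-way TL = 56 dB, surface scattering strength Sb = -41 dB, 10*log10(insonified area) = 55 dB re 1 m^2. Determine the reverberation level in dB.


112 dB


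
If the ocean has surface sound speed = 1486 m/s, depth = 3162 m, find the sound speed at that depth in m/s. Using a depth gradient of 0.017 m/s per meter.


c = 1486 + 0.017 * 3162 = 1539.754

1539.754 m/s


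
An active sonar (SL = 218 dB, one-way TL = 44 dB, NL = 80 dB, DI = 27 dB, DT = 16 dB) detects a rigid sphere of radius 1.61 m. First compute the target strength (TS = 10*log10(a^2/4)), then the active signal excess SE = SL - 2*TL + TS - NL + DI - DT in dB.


Step 1: TS = 10*log10(1.61^2/4) = -1.88 dB
Step 2: SE = SL - 2*TL + TS - NL + DI - DT = 218 - 2*44 + (-1.88) - 80 + 27 - 16 = 59.12

59.12 dB


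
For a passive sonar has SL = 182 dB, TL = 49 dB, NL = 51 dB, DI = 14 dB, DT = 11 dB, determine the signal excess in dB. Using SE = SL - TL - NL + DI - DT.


85 dB


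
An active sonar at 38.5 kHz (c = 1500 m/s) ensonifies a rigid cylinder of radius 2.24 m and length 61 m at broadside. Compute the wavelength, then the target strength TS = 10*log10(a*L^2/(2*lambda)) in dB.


Step 1: lambda = c/f = 1500/38500 = 0.03896 m
Step 2: TS = 10*log10(a*L^2/(2*lambda)) = 10*log10(2.24*61^2/(2*0.03896)) = 50.29

50.29 dB


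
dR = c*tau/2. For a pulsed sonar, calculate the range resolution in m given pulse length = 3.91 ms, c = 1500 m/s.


dR = c*tau/2 = 1500 * 3.91e-3 / 2 = 2.9325

2.9325 m


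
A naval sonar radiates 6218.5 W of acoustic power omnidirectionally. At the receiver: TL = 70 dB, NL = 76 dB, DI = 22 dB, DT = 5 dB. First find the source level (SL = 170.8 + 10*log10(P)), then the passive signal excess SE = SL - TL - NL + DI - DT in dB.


Step 1: SL = 170.8 + 10*log10(6218.5) = 208.74 dB
Step 2: SE = SL - TL - NL + DI - DT = 208.74 - 70 - 76 + 22 - 5 = 79.74

79.74 dB


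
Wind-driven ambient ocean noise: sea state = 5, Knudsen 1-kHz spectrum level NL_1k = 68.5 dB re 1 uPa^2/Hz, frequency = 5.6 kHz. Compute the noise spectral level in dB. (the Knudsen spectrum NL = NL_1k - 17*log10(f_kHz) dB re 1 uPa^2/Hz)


55.78 dB


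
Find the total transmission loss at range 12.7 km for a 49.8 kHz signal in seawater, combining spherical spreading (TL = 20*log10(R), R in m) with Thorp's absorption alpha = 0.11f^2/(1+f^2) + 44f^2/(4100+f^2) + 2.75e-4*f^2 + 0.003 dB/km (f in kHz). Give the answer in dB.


Step 1 (Thorp): alpha = 0.11*2480.04/(1+2480.04) + 44*2480.04/(4100+2480.04) + 2.75e-4*2480.04 + 0.003 = 17.3787 dB/km
Step 2: TL_spread = 20*log10(12700) = 82.08 dB
Step 3: TL_abs = alpha*R = 17.3787 * 12.7 = 220.71 dB
Step 4: TL_total = 82.08 + 220.71 = 302.79

302.79 dB


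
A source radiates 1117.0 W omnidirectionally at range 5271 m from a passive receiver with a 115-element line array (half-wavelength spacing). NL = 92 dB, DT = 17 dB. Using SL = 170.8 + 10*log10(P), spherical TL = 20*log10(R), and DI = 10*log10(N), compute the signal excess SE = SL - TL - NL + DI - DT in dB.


Step 1: SL = 170.8 + 10*log10(1117.0) = 201.28 dB
Step 2: TL = 20*log10(5271) = 74.44 dB
Step 3: DI = 10*log10(115) = 20.61 dB
Step 4: SE = SL - TL - NL + DI - DT = 201.28 - 74.44 - 92 + 20.61 - 17 = 38.45

38.45 dB


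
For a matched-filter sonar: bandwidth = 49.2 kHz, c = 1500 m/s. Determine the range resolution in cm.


1.52 cm


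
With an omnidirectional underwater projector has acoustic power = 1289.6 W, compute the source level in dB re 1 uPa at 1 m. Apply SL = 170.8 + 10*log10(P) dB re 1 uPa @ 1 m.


SL = 170.8 + 10*log10(1289.6) = 170.8 + 31.1 = 201.9

201.9 dB


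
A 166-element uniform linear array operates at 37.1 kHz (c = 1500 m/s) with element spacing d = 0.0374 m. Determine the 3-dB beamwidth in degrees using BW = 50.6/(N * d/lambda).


Step 1: lambda = 1500/37100 = 0.04043 m
Step 2: d/lambda = 0.0374/0.04043 = 0.9251
Step 3: BW = 50.6/(N * d/lambda) = 50.6/(166 * 0.9251) = 0.33

0.33 deg


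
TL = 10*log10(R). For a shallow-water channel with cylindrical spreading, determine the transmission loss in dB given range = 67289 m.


TL = 10*log10(67289) = 48.28

48.28 dB


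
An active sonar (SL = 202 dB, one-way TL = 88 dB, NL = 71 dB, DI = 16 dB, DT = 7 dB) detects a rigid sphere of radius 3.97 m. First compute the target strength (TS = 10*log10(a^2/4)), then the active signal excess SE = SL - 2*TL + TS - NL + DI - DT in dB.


Step 1: TS = 10*log10(3.97^2/4) = 5.96 dB
Step 2: SE = SL - 2*TL + TS - NL + DI - DT = 202 - 2*88 + (5.96) - 71 + 16 - 7 = -30.04

-30.04 dB


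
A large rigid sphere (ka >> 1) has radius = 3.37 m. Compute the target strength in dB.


TS = 10*log10(3.37^2 / 4) = 10*log10(2.839225) = 4.53

4.53 dB


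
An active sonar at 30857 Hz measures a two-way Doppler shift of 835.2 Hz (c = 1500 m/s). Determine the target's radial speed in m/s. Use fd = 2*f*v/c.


20.3 m/s


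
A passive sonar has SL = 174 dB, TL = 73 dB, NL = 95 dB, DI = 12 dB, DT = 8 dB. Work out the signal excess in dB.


SE = SL - TL - NL + DI - DT = 174 - 73 - 95 + 12 - 8 = 10

10 dB


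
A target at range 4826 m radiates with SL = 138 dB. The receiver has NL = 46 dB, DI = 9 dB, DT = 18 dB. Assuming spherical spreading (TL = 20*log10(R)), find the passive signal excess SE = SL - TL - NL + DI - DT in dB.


Step 1: TL = 20*log10(4826) = 73.67 dB
Step 2: SE = 138 - 73.67 - 46 + 9 - 18 = 9.33

9.33 dB


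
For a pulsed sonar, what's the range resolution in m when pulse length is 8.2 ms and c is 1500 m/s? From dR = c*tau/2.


dR = c*tau/2 = 1500 * 8.2e-3 / 2 = 6.15

6.15 m


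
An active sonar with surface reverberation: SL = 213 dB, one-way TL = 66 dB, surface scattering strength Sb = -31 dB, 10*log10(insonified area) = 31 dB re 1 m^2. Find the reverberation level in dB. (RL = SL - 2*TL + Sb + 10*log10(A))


81 dB


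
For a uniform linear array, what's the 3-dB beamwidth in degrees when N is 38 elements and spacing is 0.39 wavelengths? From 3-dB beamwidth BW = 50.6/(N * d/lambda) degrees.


3.41 deg


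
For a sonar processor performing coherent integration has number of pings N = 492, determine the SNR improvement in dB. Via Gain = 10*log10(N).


26.92 dB


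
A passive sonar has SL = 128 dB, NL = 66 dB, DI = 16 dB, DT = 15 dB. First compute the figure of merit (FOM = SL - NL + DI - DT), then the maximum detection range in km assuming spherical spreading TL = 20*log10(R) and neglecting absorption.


Step 1: FOM = SL - NL + DI - DT = 128 - 66 + 16 - 15 = 63 dB
Step 2: at max range FOM = TL = 20*log10(R), so R = 10^(63/20) = 1412.54 m = 1.41 km

1.41 km


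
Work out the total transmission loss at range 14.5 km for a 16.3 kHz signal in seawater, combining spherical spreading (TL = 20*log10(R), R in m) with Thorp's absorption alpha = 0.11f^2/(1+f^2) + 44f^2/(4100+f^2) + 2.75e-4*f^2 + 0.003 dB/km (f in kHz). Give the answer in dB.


Step 1 (Thorp): alpha = 0.11*265.69/(1+265.69) + 44*265.69/(4100+265.69) + 2.75e-4*265.69 + 0.003 = 2.8634 dB/km
Step 2: TL_spread = 20*log10(14500) = 83.23 dB
Step 3: TL_abs = alpha*R = 2.8634 * 14.5 = 41.52 dB
Step 4: TL_total = 83.23 + 41.52 = 124.75

124.75 dB


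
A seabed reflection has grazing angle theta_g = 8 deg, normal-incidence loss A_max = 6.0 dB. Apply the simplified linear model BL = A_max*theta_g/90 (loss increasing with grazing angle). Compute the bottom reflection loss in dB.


BL = A_max * theta_g / 90 = 6.0 * 8 / 90 = 0.53

0.53 dB


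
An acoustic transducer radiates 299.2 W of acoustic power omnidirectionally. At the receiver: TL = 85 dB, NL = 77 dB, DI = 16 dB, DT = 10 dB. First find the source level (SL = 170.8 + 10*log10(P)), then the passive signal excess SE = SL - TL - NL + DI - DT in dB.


Step 1: SL = 170.8 + 10*log10(299.2) = 195.56 dB
Step 2: SE = SL - TL - NL + DI - DT = 195.56 - 85 - 77 + 16 - 10 = 39.56

39.56 dB


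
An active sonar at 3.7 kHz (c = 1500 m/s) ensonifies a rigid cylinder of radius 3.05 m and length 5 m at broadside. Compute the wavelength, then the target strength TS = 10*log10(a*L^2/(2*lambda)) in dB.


Step 1: lambda = c/f = 1500/3700 = 0.40541 m
Step 2: TS = 10*log10(a*L^2/(2*lambda)) = 10*log10(3.05*5^2/(2*0.40541)) = 19.73

19.73 dB


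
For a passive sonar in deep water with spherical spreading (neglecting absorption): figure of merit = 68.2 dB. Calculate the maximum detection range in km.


2.57 km


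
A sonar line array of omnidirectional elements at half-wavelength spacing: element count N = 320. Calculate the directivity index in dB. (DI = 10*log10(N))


25.05 dB


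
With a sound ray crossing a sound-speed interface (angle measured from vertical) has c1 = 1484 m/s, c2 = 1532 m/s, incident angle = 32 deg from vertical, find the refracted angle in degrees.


sin(theta2) = (c2/c1)*sin(theta1) = (1532/1484)*sin(32 deg) = 0.54706
theta2 = arcsin(0.54706) = 33.17

33.17 deg


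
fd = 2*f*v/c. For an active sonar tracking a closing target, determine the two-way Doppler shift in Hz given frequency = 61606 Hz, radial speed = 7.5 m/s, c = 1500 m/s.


fd = 2*f*v/c = 2 * 61606 * 7.5 / 1500 = 616.06

616.06 Hz


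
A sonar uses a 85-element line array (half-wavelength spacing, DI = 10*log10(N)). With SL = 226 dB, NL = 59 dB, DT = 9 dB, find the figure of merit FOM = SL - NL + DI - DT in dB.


Step 1: DI = 10*log10(85) = 19.29 dB
Step 2: FOM = SL - NL + DI - DT = 226 - 59 + 19.29 - 9 = 177.29

177.29 dB


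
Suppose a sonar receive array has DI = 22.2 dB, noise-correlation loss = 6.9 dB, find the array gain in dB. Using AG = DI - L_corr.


15.3 dB


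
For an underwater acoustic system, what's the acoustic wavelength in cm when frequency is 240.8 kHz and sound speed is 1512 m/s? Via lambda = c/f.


lambda = c/f = 1512 / 240800 = 0.0063 m = 0.63 cm

0.63 cm


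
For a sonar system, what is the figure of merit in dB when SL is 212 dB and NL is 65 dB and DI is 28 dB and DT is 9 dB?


FOM = SL - NL + DI - DT = 212 - 65 + 28 - 9 = 166

166 dB


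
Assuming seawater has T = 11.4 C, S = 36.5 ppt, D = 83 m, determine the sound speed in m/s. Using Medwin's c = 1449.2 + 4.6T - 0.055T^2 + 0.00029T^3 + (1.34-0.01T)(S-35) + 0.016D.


1498.09 m/s


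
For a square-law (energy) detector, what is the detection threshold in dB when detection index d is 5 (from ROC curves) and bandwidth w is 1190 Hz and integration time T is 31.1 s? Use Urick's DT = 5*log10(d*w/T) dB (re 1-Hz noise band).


DT = 5*log10(d*w/T) = 5*log10(5 * 1190 / 31.1) = 5*log10(191.32) = 11.41

11.41 dB


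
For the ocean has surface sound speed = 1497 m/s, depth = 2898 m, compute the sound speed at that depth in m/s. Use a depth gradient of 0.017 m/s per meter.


1546.266 m/s


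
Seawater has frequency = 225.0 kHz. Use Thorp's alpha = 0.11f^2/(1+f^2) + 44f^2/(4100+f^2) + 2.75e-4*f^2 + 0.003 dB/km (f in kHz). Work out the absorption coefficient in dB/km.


54.738 dB/km


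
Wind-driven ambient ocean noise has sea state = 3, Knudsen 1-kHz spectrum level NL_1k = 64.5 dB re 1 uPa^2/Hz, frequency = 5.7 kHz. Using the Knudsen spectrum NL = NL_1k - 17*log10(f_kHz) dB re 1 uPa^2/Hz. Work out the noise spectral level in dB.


NL = NL_1k - 17*log10(f_kHz) = 64.5 - 17*log10(5.7) = 64.5 - (12.85) = 51.65

51.65 dB


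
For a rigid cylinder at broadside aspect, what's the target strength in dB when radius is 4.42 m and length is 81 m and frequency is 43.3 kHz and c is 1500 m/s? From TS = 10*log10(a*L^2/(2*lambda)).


lambda = 1500/43300 = 0.03464 m
TS = 10*log10(4.42*81^2/(2*0.03464)) = 56.22

56.22 dB


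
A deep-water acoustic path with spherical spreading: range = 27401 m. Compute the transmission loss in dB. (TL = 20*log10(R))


TL = 20*log10(27401) = 88.76

88.76 dB


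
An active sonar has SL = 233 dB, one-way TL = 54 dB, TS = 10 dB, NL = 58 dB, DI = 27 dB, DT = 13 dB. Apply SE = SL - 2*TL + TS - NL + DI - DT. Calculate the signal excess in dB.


SE = SL - 2*TL + TS - NL + DI - DT = 233 - 2*54 + (10) - 58 + 27 - 13 = 91

91 dB


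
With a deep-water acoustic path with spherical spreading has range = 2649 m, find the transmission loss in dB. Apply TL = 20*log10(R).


TL = 20*log10(2649) = 68.46

68.46 dB


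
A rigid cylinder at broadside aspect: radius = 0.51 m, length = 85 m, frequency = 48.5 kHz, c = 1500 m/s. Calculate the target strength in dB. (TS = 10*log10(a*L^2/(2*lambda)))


lambda = 1500/48500 = 0.03093 m
TS = 10*log10(0.51*85^2/(2*0.03093)) = 47.75

47.75 dB


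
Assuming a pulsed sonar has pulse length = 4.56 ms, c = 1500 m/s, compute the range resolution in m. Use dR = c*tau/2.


3.42 m


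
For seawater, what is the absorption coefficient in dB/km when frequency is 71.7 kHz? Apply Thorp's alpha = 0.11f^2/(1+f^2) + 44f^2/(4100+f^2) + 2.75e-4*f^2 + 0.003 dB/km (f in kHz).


f^2 = 5140.89
alpha = 0.11*5140.89/(1+5140.89) + 44*5140.89/(4100+5140.89) + 2.75e-4*5140.89 + 0.003 = 26.005

26.005 dB/km


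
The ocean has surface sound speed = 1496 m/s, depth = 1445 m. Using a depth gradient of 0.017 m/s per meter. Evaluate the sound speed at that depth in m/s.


1520.565 m/s


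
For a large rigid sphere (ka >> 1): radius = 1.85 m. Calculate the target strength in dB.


-0.68 dB


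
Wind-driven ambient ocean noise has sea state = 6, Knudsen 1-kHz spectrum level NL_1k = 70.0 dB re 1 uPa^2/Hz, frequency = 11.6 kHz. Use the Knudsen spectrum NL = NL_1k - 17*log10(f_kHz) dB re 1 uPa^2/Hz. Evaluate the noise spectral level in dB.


51.9 dB


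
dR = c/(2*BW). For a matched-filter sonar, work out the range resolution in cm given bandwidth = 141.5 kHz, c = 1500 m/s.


0.53 cm


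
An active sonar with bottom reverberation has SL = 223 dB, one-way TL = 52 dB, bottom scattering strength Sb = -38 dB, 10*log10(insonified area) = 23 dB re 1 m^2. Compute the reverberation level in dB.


RL = SL - 2*TL + Sb + 10*log10(A) = 223 - 2*52 + (-38) + 23 = 104

104 dB


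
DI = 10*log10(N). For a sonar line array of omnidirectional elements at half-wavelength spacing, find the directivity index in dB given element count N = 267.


DI = 10*log10(267) = 24.27

24.27 dB


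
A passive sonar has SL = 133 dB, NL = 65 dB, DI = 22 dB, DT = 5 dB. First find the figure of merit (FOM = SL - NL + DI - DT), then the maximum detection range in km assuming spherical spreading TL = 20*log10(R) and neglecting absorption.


Step 1: FOM = SL - NL + DI - DT = 133 - 65 + 22 - 5 = 85 dB
Step 2: at max range FOM = TL = 20*log10(R), so R = 10^(85/20) = 17782.79 m = 17.78 km

17.78 km


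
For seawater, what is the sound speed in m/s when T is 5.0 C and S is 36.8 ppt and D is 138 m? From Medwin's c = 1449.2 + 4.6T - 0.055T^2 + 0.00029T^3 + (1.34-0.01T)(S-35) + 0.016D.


c = 1449.2 + 4.6*5.0 - 0.055*5.0^2 + 0.00029*5.0^3 + (1.34 - 0.01*5.0)*(36.8 - 35) + 0.016*138 = 1475.39

1475.39 m/s


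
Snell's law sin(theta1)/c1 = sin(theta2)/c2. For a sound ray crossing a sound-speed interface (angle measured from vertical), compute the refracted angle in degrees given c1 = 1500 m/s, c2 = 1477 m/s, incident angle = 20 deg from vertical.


sin(theta2) = (c2/c1)*sin(theta1) = (1477/1500)*sin(20 deg) = 0.33678
theta2 = arcsin(0.33678) = 19.68

19.68 deg


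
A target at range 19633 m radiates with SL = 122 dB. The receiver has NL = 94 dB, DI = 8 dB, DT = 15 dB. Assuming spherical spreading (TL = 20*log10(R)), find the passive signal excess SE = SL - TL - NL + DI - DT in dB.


Step 1: TL = 20*log10(19633) = 85.86 dB
Step 2: SE = 122 - 85.86 - 94 + 8 - 15 = -64.86

-64.86 dB


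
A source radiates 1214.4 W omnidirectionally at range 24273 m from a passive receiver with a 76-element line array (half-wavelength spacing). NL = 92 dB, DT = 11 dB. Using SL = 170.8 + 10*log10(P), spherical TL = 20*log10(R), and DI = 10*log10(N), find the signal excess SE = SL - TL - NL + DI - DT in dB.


Step 1: SL = 170.8 + 10*log10(1214.4) = 201.64 dB
Step 2: TL = 20*log10(24273) = 87.7 dB
Step 3: DI = 10*log10(76) = 18.81 dB
Step 4: SE = SL - TL - NL + DI - DT = 201.64 - 87.7 - 92 + 18.81 - 11 = 29.75

29.75 dB


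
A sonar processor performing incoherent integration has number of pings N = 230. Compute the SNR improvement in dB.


Gain = 5*log10(230) = 11.81

11.81 dB


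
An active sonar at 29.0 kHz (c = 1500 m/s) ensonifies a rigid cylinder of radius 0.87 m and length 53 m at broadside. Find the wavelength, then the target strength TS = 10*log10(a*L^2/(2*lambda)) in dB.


Step 1: lambda = c/f = 1500/29000 = 0.05172 m
Step 2: TS = 10*log10(a*L^2/(2*lambda)) = 10*log10(0.87*53^2/(2*0.05172)) = 43.73

43.73 dB


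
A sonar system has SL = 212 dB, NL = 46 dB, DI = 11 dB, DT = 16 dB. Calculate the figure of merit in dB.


FOM = SL - NL + DI - DT = 212 - 46 + 11 - 16 = 161

161 dB


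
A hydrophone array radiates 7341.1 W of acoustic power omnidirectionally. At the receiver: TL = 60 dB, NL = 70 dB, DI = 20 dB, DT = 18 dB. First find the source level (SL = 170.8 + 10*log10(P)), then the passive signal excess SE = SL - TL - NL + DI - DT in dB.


Step 1: SL = 170.8 + 10*log10(7341.1) = 209.46 dB
Step 2: SE = SL - TL - NL + DI - DT = 209.46 - 60 - 70 + 20 - 18 = 81.46

81.46 dB


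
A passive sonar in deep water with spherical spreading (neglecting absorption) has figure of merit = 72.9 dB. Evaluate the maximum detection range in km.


4.42 km


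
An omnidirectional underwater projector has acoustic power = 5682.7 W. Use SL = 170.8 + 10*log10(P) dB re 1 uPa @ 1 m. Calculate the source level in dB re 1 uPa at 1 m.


SL = 170.8 + 10*log10(5682.7) = 170.8 + 37.55 = 208.35

208.35 dB


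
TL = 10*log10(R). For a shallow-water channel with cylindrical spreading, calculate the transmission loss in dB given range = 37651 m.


45.76 dB


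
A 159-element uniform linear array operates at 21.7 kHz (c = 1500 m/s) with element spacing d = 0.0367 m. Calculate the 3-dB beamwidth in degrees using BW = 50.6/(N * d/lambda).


Step 1: lambda = 1500/21700 = 0.06912 m
Step 2: d/lambda = 0.0367/0.06912 = 0.531
Step 3: BW = 50.6/(N * d/lambda) = 50.6/(159 * 0.531) = 0.6

0.6 deg


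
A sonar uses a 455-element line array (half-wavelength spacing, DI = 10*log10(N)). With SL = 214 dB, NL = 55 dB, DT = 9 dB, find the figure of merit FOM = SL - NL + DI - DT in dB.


176.58 dB


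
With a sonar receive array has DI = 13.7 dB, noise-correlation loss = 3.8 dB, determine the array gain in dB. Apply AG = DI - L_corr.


AG = DI - L_corr = 13.7 - 3.8 = 9.9

9.9 dB


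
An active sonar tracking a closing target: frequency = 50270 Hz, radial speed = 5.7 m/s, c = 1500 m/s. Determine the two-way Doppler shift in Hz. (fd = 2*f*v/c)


fd = 2*f*v/c = 2 * 50270 * 5.7 / 1500 = 382.05

382.05 Hz


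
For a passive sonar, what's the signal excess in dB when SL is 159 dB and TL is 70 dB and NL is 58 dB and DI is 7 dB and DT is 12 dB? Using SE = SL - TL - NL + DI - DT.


26 dB


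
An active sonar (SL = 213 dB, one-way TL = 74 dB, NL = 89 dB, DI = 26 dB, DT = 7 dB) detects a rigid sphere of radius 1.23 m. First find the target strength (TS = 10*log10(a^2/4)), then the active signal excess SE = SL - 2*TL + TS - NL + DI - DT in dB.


Step 1: TS = 10*log10(1.23^2/4) = -4.22 dB
Step 2: SE = SL - 2*TL + TS - NL + DI - DT = 213 - 2*74 + (-4.22) - 89 + 26 - 7 = -9.22

-9.22 dB


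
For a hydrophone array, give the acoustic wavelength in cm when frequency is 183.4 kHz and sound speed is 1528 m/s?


lambda = c/f = 1528 / 183400 = 0.0083 m = 0.83 cm

0.83 cm


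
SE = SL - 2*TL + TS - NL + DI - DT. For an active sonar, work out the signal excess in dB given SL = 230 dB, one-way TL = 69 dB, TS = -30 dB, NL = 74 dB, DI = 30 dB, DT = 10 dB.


8 dB


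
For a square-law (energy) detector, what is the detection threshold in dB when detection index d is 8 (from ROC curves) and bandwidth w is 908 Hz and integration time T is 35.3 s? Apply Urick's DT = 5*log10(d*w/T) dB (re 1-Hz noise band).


DT = 5*log10(d*w/T) = 5*log10(8 * 908 / 35.3) = 5*log10(205.78) = 11.57

11.57 dB


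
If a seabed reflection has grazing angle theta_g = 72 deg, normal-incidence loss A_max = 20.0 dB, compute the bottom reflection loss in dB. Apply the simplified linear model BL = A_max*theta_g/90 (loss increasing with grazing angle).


16.0 dB


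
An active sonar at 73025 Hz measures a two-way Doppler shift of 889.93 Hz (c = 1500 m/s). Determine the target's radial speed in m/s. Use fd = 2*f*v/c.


From fd = 2*f*v/c, v = c*fd/(2*f) = 1500 * 889.93 / (2*73025) = 9.14

9.14 m/s


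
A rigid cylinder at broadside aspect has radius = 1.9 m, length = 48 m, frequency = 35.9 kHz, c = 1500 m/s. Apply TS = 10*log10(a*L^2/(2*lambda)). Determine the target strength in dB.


47.19 dB


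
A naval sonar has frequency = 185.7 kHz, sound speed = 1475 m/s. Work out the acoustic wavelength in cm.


lambda = c/f = 1475 / 185700 = 0.0079 m = 0.79 cm

0.79 cm


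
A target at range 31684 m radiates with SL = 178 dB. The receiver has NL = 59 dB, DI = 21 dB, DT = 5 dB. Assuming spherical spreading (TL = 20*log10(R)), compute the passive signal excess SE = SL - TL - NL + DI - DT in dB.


Step 1: TL = 20*log10(31684) = 90.02 dB
Step 2: SE = 178 - 90.02 - 59 + 21 - 5 = 44.98

44.98 dB


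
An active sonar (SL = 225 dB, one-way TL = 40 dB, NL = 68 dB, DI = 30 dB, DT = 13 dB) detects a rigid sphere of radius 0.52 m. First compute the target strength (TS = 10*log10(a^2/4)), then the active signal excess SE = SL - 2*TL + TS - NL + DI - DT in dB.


Step 1: TS = 10*log10(0.52^2/4) = -11.7 dB
Step 2: SE = SL - 2*TL + TS - NL + DI - DT = 225 - 2*40 + (-11.7) - 68 + 30 - 13 = 82.3

82.3 dB


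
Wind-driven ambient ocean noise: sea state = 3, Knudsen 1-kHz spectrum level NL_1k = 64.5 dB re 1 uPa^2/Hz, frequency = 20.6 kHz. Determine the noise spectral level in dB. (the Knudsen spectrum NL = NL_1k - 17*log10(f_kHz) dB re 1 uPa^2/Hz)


NL = NL_1k - 17*log10(f_kHz) = 64.5 - 17*log10(20.6) = 64.5 - (22.34) = 42.16

42.16 dB


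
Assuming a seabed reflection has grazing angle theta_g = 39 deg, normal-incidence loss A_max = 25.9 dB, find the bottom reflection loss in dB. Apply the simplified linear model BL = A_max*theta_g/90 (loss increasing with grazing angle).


11.22 dB


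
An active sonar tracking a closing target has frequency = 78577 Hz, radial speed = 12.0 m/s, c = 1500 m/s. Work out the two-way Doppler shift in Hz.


1257.23 Hz


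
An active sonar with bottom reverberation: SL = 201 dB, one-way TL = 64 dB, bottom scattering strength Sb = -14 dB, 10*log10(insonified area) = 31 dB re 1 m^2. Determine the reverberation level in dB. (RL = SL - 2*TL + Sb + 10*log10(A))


RL = SL - 2*TL + Sb + 10*log10(A) = 201 - 2*64 + (-14) + 31 = 90

90 dB


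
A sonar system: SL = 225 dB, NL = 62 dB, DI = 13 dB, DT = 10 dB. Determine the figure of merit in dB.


FOM = SL - NL + DI - DT = 225 - 62 + 13 - 10 = 166

166 dB


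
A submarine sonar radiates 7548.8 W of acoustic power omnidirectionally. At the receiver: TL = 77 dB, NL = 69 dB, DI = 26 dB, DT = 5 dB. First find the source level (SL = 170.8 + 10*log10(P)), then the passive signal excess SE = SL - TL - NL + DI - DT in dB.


Step 1: SL = 170.8 + 10*log10(7548.8) = 209.58 dB
Step 2: SE = SL - TL - NL + DI - DT = 209.58 - 77 - 69 + 26 - 5 = 84.58

84.58 dB


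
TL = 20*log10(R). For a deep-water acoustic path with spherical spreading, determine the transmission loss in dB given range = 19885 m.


85.97 dB


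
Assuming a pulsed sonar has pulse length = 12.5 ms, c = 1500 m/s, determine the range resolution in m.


dR = c*tau/2 = 1500 * 12.5e-3 / 2 = 9.375

9.375 m


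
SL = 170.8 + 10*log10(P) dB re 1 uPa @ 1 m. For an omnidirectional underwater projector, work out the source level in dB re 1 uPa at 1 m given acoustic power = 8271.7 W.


SL = 170.8 + 10*log10(8271.7) = 170.8 + 39.18 = 209.98

209.98 dB


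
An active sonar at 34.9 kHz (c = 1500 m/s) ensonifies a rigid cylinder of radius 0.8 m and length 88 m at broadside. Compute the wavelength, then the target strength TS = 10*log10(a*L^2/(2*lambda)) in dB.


Step 1: lambda = c/f = 1500/34900 = 0.04298 m
Step 2: TS = 10*log10(a*L^2/(2*lambda)) = 10*log10(0.8*88^2/(2*0.04298)) = 48.58

48.58 dB


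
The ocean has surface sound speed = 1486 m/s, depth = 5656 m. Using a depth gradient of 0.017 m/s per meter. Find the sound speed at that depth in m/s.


1582.152 m/s


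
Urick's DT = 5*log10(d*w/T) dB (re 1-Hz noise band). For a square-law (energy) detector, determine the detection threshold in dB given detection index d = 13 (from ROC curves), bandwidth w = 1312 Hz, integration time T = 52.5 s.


12.56 dB


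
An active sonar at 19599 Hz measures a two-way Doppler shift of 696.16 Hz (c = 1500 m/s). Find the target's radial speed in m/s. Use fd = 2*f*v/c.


From fd = 2*f*v/c, v = c*fd/(2*f) = 1500 * 696.16 / (2*19599) = 26.64

26.64 m/s


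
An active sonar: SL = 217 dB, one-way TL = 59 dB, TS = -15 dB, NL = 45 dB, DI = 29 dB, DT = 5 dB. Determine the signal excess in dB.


SE = SL - 2*TL + TS - NL + DI - DT = 217 - 2*59 + (-15) - 45 + 29 - 5 = 63

63 dB


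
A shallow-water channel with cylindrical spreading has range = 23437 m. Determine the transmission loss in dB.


43.7 dB


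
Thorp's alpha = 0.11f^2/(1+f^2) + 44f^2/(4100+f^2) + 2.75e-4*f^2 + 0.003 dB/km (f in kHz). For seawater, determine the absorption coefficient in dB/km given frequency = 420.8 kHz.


f^2 = 177072.64
alpha = 0.11*177072.64/(1+177072.64) + 44*177072.64/(4100+177072.64) + 2.75e-4*177072.64 + 0.003 = 91.812

91.812 dB/km


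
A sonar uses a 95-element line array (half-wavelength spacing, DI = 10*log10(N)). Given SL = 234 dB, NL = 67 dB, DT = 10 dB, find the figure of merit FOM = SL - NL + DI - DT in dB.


Step 1: DI = 10*log10(95) = 19.78 dB
Step 2: FOM = SL - NL + DI - DT = 234 - 67 + 19.78 - 10 = 176.78

176.78 dB


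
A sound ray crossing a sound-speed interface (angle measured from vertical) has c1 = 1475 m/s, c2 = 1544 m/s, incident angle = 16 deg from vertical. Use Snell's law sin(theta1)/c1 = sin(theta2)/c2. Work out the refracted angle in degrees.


sin(theta2) = (c2/c1)*sin(theta1) = (1544/1475)*sin(16 deg) = 0.28853
theta2 = arcsin(0.28853) = 16.77

16.77 deg


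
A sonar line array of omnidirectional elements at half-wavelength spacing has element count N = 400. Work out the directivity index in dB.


DI = 10*log10(400) = 26.02

26.02 dB


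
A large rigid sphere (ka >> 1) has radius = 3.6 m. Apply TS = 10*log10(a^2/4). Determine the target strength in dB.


TS = 10*log10(3.6^2 / 4) = 10*log10(3.24) = 5.11

5.11 dB


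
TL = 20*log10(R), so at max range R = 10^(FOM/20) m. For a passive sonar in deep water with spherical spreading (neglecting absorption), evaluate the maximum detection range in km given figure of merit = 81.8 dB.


At max range FOM = TL, so 20*log10(R) = 81.8
R = 10^(81.8/20) = 12302.69 m = 12.3 km

12.3 km


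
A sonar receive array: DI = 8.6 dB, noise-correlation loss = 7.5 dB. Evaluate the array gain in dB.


1.1 dB


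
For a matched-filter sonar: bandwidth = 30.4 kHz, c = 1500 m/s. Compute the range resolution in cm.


2.47 cm


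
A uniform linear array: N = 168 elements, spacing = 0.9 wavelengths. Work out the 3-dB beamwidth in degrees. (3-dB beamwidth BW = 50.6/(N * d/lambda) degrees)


BW = 50.6 / (168 * 0.9) = 50.6 / 151.2 = 0.33

0.33 deg


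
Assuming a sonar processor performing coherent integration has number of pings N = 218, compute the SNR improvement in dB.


Gain = 10*log10(218) = 23.38

23.38 dB


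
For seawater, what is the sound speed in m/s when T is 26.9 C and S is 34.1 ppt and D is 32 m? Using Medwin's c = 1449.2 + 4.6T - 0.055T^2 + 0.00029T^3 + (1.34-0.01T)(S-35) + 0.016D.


1538.33 m/s


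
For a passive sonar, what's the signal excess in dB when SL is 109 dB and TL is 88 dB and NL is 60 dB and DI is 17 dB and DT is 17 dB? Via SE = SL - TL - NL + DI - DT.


SE = SL - TL - NL + DI - DT = 109 - 88 - 60 + 17 - 17 = -39

-39 dB


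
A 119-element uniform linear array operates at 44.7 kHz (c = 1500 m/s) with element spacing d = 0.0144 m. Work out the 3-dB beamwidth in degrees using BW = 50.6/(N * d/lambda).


Step 1: lambda = 1500/44700 = 0.03356 m
Step 2: d/lambda = 0.0144/0.03356 = 0.4291
Step 3: BW = 50.6/(N * d/lambda) = 50.6/(119 * 0.4291) = 0.99

0.99 deg


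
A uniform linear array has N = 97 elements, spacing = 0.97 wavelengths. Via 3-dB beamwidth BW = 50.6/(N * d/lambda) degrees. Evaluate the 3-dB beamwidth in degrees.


0.54 deg


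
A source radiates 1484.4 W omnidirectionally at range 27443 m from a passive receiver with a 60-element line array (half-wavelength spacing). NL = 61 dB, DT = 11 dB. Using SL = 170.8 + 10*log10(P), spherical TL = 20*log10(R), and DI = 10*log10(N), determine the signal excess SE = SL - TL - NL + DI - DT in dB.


Step 1: SL = 170.8 + 10*log10(1484.4) = 202.52 dB
Step 2: TL = 20*log10(27443) = 88.77 dB
Step 3: DI = 10*log10(60) = 17.78 dB
Step 4: SE = SL - TL - NL + DI - DT = 202.52 - 88.77 - 61 + 17.78 - 11 = 59.53

59.53 dB
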